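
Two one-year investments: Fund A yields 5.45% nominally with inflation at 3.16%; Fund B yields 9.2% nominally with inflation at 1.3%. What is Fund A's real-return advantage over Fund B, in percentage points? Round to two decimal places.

-5.58

Fund A real return: 1.0545/1.0316 − 1 = 2.220%.
Fund B real return: 1.092/1.013 − 1 = 7.799%.
Difference: 2.220 − 7.799 = -5.579 pp.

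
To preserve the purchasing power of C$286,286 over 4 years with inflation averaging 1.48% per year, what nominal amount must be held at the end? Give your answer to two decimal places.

C$303,614.11

Cumulative price-level factor: (1+1.48%)^4 ≈ 1.0605272551.
Multiplying C$286,286 by the price-level factor gives the future nominal sum.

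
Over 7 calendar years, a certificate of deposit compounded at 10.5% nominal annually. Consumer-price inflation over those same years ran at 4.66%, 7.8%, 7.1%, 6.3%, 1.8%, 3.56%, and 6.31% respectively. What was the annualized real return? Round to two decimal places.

4.90%

Cumulative inflation factor: 1.0466 × 1.078 × 1.071 × 1.063 × 1.018 × 1.0356 × 1.0631 ≈ 1.43958.
Nominal growth factor: 2.01157. Real growth factor = 2.01157 / 1.43958 ≈ 1.39733.
Annualized: 1.39733^(1/7) − 1 ≈ 0.04896.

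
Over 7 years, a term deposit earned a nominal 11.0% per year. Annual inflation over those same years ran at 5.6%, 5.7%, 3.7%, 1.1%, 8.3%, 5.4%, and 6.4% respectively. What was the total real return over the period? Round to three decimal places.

46.077%

Cumulative inflation factor: 1.056 × 1.057 × 1.037 × 1.011 × 1.083 × 1.054 × 1.064 ≈ 1.42128.
Nominal growth factor: 2.07616. Real growth factor = 2.07616 / 1.42128 ≈ 1.46077.
Total real return ≈ 46.0768%.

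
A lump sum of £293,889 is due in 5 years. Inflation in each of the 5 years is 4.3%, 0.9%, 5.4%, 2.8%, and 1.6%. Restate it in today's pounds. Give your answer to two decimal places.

£253,676.61

Price-level factor over 5 years: 1.043 × 1.009 × 1.054 × 1.028 × 1.016 ≈ 1.1585183262.
Purchasing power today: £293,889 divided by that factor.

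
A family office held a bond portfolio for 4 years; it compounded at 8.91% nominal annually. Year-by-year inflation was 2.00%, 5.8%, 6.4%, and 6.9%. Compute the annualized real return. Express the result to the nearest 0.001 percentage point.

Cumulative inflation factor: 1.0200 × 1.058 × 1.064 × 1.069 ≈ 1.22745.
Nominal growth factor: 1.40693. Real growth factor = 1.40693 / 1.22745 ≈ 1.14621.
Annualized: 1.14621^(1/4) − 1 ≈ 0.03470.

3.470%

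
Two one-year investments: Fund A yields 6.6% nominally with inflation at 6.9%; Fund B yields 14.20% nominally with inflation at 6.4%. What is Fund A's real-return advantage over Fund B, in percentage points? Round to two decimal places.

Fund A real return: 1.066/1.069 − 1 = -0.281%.
Fund B real return: 1.1420/1.064 − 1 = 7.331%.
Difference: -0.281 − 7.331 = -7.612 pp.

-7.61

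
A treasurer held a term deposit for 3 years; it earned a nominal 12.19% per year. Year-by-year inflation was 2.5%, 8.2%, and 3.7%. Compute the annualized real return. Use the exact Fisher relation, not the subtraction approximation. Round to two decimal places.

7.08%

Cumulative inflation factor: 1.025 × 1.082 × 1.037 ≈ 1.15008.
Nominal growth factor: 1.41209. Real growth factor = 1.41209 / 1.15008 ≈ 1.22781.
Annualized: 1.22781^(1/3) − 1 ≈ 0.07081.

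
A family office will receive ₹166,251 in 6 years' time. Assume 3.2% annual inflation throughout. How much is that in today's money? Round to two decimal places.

₹137,621.44

Price-level factor over 6 years: (1 + 3.2%)^6 ≈ 1.2080312910.
Purchasing power today: ₹166,251 divided by that factor.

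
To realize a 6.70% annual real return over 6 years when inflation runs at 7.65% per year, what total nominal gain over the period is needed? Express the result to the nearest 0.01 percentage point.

Required annual nominal rate: (1+6.70%)(1+7.65%) − 1 = 14.86255%.
Cumulative over 6 years: (1 + 0.1486255)^6 − 1 ≈ 1.29652.

129.65%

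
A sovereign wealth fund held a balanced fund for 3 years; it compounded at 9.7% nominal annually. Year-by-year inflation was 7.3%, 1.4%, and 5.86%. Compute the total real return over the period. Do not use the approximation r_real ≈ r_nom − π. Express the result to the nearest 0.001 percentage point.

14.617%

Cumulative inflation factor: 1.073 × 1.014 × 1.0586 ≈ 1.15178.
Nominal growth factor: 1.32014. Real growth factor = 1.32014 / 1.15178 ≈ 1.14617.
Total real return ≈ 14.6173%.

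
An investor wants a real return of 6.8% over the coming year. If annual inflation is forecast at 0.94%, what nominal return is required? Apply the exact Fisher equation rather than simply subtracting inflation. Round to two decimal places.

By the Fisher equation, 1 + r_nom = (1 + 6.8%)(1 + 0.94%) = 1.068 × 1.0094 = 1.0780392.
So r_nom = 7.80392%.

7.80%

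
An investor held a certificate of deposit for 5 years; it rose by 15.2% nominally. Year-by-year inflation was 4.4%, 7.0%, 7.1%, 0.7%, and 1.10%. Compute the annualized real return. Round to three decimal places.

-1.108%

Cumulative inflation factor: 1.044 × 1.070 × 1.071 × 1.007 × 1.0110 ≈ 1.21802.
Nominal growth factor: 1.15200. Real growth factor = 1.15200 / 1.21802 ≈ 0.94580.
Annualized: 0.94580^(1/5) − 1 ≈ -0.01108.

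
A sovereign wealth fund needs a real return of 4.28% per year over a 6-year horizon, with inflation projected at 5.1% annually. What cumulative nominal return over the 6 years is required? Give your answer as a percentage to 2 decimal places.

Required annual nominal rate: (1+4.28%)(1+5.1%) − 1 = 9.59828%.
Cumulative over 6 years: (1 + 0.0959828)^6 − 1 ≈ 0.73310.

73.31%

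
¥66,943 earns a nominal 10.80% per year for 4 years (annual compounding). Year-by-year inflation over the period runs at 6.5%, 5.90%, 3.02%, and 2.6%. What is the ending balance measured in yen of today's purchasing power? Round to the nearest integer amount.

¥84,635

Nominal value at maturity: ¥66,943 × (1 + 10.80%)^4 ≈ ¥100,894.
Price-level factor over 4 years: 1.065 × 1.0590 × 1.0302 × 1.026 ≈ 1.1921049030.
Dividing the nominal maturity value by the price-level factor gives the value in today's money.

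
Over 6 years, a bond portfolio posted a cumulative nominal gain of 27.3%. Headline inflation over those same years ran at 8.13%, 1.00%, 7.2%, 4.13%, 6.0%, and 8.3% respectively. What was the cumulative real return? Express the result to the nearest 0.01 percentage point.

Cumulative inflation factor: 1.0813 × 1.0100 × 1.072 × 1.0413 × 1.060 × 1.083 ≈ 1.39950.
Nominal growth factor: 1.27300. Real growth factor = 1.27300 / 1.39950 ≈ 0.90961.
Total real return ≈ -9.0389%.

-9.04%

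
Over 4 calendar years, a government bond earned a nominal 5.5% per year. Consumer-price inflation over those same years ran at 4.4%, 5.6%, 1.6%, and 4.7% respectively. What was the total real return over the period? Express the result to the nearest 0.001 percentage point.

5.634%

Cumulative inflation factor: 1.044 × 1.056 × 1.016 × 1.047 ≈ 1.17275.
Nominal growth factor: 1.23882. Real growth factor = 1.23882 / 1.17275 ≈ 1.05634.
Total real return ≈ 5.6343%.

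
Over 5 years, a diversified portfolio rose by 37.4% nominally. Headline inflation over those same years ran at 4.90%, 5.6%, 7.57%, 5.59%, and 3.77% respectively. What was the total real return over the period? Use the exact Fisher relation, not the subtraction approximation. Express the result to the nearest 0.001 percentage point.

5.235%

Cumulative inflation factor: 1.0490 × 1.056 × 1.0757 × 1.0559 × 1.0377 ≈ 1.30565.
Nominal growth factor: 1.37400. Real growth factor = 1.37400 / 1.30565 ≈ 1.05235.
Total real return ≈ 5.2353%.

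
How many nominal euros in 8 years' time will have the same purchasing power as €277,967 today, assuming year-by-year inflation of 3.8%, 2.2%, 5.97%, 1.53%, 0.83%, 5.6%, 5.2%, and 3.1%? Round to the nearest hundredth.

Cumulative price-level factor: 1.038 × 1.022 × 1.0597 × 1.0153 × 1.0083 × 1.056 × 1.052 × 1.031 ≈ 1.3181160867.
Multiplying €277,967 by the price-level factor gives the future nominal sum.

€366,392.77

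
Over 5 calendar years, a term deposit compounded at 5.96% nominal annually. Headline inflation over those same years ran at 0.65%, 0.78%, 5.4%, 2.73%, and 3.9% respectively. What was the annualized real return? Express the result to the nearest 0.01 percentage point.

3.20%

Cumulative inflation factor: 1.0065 × 1.0078 × 1.054 × 1.0273 × 1.039 ≈ 1.14115.
Nominal growth factor: 1.33570. Real growth factor = 1.33570 / 1.14115 ≈ 1.17049.
Annualized: 1.17049^(1/5) − 1 ≈ 0.03199.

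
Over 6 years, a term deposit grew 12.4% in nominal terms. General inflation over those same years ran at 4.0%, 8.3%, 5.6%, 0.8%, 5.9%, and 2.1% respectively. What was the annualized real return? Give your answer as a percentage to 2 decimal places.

Cumulative inflation factor: 1.040 × 1.083 × 1.056 × 1.008 × 1.059 × 1.021 ≈ 1.29631.
Nominal growth factor: 1.12400. Real growth factor = 1.12400 / 1.29631 ≈ 0.86708.
Annualized: 0.86708^(1/6) − 1 ≈ -0.02349.

-2.35%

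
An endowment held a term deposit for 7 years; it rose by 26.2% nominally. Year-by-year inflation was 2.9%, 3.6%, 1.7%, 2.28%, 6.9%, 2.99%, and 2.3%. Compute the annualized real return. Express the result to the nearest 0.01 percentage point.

Cumulative inflation factor: 1.029 × 1.036 × 1.017 × 1.0228 × 1.069 × 1.0299 × 1.023 ≈ 1.24892.
Nominal growth factor: 1.26200. Real growth factor = 1.26200 / 1.24892 ≈ 1.01047.
Annualized: 1.01047^(1/7) − 1 ≈ 0.00149.

0.15%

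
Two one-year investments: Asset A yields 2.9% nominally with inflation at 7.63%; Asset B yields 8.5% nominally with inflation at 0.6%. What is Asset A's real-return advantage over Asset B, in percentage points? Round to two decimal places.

Asset A real return: 1.029/1.0763 − 1 = -4.395%.
Asset B real return: 1.085/1.006 − 1 = 7.853%.
Difference: -4.395 − 7.853 = -12.248 pp.

-12.25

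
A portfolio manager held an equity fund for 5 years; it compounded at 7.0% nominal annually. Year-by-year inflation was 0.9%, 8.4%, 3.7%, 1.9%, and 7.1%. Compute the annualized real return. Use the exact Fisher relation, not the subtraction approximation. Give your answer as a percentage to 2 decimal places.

Cumulative inflation factor: 1.009 × 1.084 × 1.037 × 1.019 × 1.071 ≈ 1.23784.
Nominal growth factor: 1.40255. Real growth factor = 1.40255 / 1.23784 ≈ 1.13307.
Annualized: 1.13307^(1/5) − 1 ≈ 0.02530.

2.53%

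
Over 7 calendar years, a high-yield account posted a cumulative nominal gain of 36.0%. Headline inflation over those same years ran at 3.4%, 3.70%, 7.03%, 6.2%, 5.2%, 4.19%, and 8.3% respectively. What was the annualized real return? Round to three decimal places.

Cumulative inflation factor: 1.034 × 1.0370 × 1.0703 × 1.062 × 1.052 × 1.0419 × 1.083 ≈ 1.44677.
Nominal growth factor: 1.36000. Real growth factor = 1.36000 / 1.44677 ≈ 0.94002.
Annualized: 0.94002^(1/7) − 1 ≈ -0.00880.

-0.880%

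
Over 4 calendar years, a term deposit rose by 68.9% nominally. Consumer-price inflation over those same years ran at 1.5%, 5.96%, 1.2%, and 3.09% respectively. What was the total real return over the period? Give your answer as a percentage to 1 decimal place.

50.5%

Cumulative inflation factor: 1.015 × 1.0596 × 1.012 × 1.0309 ≈ 1.12203.
Nominal growth factor: 1.68900. Real growth factor = 1.68900 / 1.12203 ≈ 1.50531.
Total real return ≈ 50.5305%.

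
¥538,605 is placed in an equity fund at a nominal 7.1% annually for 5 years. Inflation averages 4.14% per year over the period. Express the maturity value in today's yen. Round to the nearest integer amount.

¥619,626

Nominal value at maturity: ¥538,605 × (1 + 7.1%)^5 ≈ ¥758,958.
Price-level factor over 5 years: (1 + 4.14%)^5 ≈ 1.2248639894.
The maturity value deflated by that factor is the answer in today's purchasing power.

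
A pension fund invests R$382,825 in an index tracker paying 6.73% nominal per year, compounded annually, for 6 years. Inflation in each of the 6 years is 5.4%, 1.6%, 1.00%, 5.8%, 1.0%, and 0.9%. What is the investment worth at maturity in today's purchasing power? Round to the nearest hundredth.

R$485,249.89

Nominal value at maturity: R$382,825 × (1 + 6.73%)^6 ≈ R$565,873.49.
Price-level factor over 6 years: 1.054 × 1.016 × 1.0100 × 1.058 × 1.010 × 1.009 ≈ 1.1661486137.
The maturity value deflated by that factor is the answer in today's purchasing power.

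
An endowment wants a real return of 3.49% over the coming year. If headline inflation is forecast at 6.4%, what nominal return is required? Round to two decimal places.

By the Fisher equation, 1 + r_nom = (1 + 3.49%)(1 + 6.4%) = 1.0349 × 1.064 = 1.1011336.
So r_nom = 10.11336%.

10.11%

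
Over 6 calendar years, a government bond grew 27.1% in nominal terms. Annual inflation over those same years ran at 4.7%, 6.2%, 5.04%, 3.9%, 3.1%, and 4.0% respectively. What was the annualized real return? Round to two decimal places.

Cumulative inflation factor: 1.047 × 1.062 × 1.0504 × 1.039 × 1.031 × 1.040 ≈ 1.30117.
Nominal growth factor: 1.27100. Real growth factor = 1.27100 / 1.30117 ≈ 0.97681.
Annualized: 0.97681^(1/6) − 1 ≈ -0.00390.

-0.39%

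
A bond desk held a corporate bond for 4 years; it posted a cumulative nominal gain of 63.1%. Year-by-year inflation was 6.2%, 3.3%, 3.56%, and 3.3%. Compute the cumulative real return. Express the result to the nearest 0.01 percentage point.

Cumulative inflation factor: 1.062 × 1.033 × 1.0356 × 1.033 ≈ 1.17359.
Nominal growth factor: 1.63100. Real growth factor = 1.63100 / 1.17359 ≈ 1.38975.
Total real return ≈ 38.9750%.

38.98%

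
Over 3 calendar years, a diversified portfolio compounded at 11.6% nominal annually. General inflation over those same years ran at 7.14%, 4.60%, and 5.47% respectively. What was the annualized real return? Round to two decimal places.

5.55%

Cumulative inflation factor: 1.0714 × 1.0460 × 1.0547 ≈ 1.18199.
Nominal growth factor: 1.38993. Real growth factor = 1.38993 / 1.18199 ≈ 1.17593.
Annualized: 1.17593^(1/3) − 1 ≈ 0.05550.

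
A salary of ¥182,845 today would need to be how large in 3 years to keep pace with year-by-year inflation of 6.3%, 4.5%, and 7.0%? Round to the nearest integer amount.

Cumulative price-level factor: 1.063 × 1.045 × 1.070 = 1.18859345.
Multiplying ¥182,845 by the price-level factor gives the future nominal sum.

¥217,328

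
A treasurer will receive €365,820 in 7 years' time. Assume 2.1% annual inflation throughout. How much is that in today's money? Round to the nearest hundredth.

€316,291.30

Price-level factor over 7 years: (1 + 2.1%)^7 ≈ 1.1565920282.
Purchasing power today: €365,820 divided by that factor.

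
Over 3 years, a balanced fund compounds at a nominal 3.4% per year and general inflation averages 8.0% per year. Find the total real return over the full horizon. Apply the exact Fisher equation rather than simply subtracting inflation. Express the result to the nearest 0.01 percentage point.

The annual real rate is (1+3.4%)/(1+8.0%) − 1 = -4.2593%.
Compounded over 3 years: (1 + -0.042593)^3 − 1 ≈ -0.12241.

-12.24%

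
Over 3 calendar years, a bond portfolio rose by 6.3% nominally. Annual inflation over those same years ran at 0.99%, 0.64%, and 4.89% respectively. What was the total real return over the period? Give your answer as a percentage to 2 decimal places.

Cumulative inflation factor: 1.0099 × 1.0064 × 1.0489 ≈ 1.06606.
Nominal growth factor: 1.06300. Real growth factor = 1.06300 / 1.06606 ≈ 0.99713.
Total real return ≈ -0.2874%.

-0.29%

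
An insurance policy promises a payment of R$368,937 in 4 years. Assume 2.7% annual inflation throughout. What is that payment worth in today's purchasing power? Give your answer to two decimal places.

R$331,642.70

Price-level factor over 4 years: (1 + 2.7%)^4 ≈ 1.1124532634.
Purchasing power today: R$368,937 divided by that factor.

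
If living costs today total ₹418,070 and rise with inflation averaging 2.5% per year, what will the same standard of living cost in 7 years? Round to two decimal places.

Cumulative price-level factor: (1+2.5%)^7 ≈ 1.1886857537.
The nominal amount required is ₹418,070 scaled up by that factor.

₹496,953.85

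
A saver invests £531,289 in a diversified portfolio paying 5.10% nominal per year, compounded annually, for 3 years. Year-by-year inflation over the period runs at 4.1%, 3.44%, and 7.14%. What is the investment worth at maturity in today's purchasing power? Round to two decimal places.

Nominal value at maturity: £531,289 × (1 + 5.10%)^3 ≈ £616,792.34.
Price-level factor over 3 years: 1.041 × 1.0344 × 1.0714 ≈ 1.1536946626.
The maturity value deflated by that factor is the answer in today's purchasing power.

£534,623.55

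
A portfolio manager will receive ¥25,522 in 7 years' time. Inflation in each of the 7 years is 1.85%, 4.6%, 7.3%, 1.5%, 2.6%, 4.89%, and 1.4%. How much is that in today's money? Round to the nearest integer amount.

Price-level factor over 7 years: 1.0185 × 1.046 × 1.073 × 1.015 × 1.026 × 1.0489 × 1.014 ≈ 1.2661287874.
Purchasing power today: ¥25,522 divided by that factor.

¥20,158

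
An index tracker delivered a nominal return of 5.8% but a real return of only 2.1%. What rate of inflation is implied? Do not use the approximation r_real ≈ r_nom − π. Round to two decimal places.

From (1+r_nom) = (1+r_real)(1+π), we get 1+π = (1 + 5.8%)/(1 + 2.1%) = 1.058/1.021 ≈ 1.03624.
So π ≈ 3.6239%.

3.62%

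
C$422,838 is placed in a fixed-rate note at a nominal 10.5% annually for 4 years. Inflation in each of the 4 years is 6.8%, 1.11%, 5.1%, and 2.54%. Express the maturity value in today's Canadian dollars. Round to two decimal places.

Nominal value at maturity: C$422,838 × (1 + 10.5%)^4 ≈ C$630,410.04.
Price-level factor over 4 years: 1.068 × 1.0111 × 1.051 × 1.0254 ≈ 1.1637545506.
Dividing the nominal maturity value by the price-level factor gives the value in today's money.

C$541,703.61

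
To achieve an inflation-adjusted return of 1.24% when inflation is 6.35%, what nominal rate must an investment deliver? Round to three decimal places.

By the Fisher equation, 1 + r_nom = (1 + 1.24%)(1 + 6.35%) = 1.0124 × 1.0635 = 1.0766874.
So r_nom = 7.66874%.

7.669%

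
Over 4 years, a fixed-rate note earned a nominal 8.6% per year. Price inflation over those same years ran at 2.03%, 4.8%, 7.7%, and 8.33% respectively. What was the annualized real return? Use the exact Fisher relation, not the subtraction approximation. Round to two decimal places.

Cumulative inflation factor: 1.0203 × 1.048 × 1.077 × 1.0833 ≈ 1.24754.
Nominal growth factor: 1.39097. Real growth factor = 1.39097 / 1.24754 ≈ 1.11498.
Annualized: 1.11498^(1/4) − 1 ≈ 0.02758.

2.76%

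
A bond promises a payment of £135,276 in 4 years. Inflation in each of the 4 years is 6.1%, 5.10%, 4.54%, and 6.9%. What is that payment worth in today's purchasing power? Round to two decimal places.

£108,553.16

Price-level factor over 4 years: 1.061 × 1.0510 × 1.0454 × 1.069 ≈ 1.2461728951.
Purchasing power today: £135,276 divided by that factor.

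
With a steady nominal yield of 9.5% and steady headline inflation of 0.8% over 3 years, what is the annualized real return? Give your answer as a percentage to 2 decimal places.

With constant rates the annual real return is the same each year: (1+9.5%)/(1+0.8%) − 1 = 0.08631.

8.63%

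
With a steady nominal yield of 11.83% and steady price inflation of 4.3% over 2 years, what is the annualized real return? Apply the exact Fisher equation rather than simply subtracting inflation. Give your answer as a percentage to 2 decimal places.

With constant rates the annual real return is the same each year: (1+11.83%)/(1+4.3%) − 1 = 0.07220.

7.22%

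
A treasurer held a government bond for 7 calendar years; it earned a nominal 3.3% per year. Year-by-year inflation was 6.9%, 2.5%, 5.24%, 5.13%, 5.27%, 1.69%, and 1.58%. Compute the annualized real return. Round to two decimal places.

-0.70%

Cumulative inflation factor: 1.069 × 1.025 × 1.0524 × 1.0513 × 1.0527 × 1.0169 × 1.0158 ≈ 1.31826.
Nominal growth factor: 1.25517. Real growth factor = 1.25517 / 1.31826 ≈ 0.95214.
Annualized: 0.95214^(1/7) − 1 ≈ -0.00698.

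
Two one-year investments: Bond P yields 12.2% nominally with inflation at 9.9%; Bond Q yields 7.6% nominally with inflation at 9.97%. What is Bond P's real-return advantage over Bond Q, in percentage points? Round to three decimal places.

Bond P real return: 1.122/1.099 − 1 = 2.0928%.
Bond Q real return: 1.076/1.0997 − 1 = -2.1551%.
Difference: 2.0928 − (-2.1551) = 4.2479 pp.

4.248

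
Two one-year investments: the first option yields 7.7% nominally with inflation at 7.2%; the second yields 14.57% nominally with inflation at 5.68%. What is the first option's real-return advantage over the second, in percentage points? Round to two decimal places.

-7.95

The first option real return: 1.077/1.072 − 1 = 0.466%.
The second real return: 1.1457/1.0568 − 1 = 8.412%.
Difference: 0.466 − 8.412 = -7.946 pp.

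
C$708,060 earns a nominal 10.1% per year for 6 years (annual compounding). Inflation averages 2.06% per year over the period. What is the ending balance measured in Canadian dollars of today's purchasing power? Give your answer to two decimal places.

C$1,115,990.74

Nominal value at maturity: C$708,060 × (1 + 10.1%)^6 ≈ C$1,261,229.08.
Price-level factor over 6 years: (1 + 2.06%)^6 ≈ 1.1301429599.
The maturity value deflated by that factor is the answer in today's purchasing power.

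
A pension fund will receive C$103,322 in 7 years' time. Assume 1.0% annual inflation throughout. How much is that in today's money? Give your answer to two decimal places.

C$96,370.29

Price-level factor over 7 years: (1 + 1.0%)^7 ≈ 1.0721353521.
Purchasing power today: C$103,322 divided by that factor.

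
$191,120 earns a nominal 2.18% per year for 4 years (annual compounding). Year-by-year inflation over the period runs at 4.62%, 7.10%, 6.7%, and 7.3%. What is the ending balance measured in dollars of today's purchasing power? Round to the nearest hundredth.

$162,405.75

Nominal value at maturity: $191,120 × (1 + 2.18%)^4 ≈ $208,338.59.
Price-level factor over 4 years: 1.0462 × 1.0710 × 1.067 × 1.073 ≈ 1.2828276967.
The maturity value deflated by that factor is the answer in today's purchasing power.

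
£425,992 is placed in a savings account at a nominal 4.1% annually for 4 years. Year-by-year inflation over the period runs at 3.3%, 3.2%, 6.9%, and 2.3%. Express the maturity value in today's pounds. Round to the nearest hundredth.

£429,112.34

Nominal value at maturity: £425,992 × (1 + 4.1%)^4 ≈ £500,269.89.
Price-level factor over 4 years: 1.033 × 1.032 × 1.069 × 1.023 ≈ 1.1658249829.
Dividing the nominal maturity value by the price-level factor gives the value in today's money.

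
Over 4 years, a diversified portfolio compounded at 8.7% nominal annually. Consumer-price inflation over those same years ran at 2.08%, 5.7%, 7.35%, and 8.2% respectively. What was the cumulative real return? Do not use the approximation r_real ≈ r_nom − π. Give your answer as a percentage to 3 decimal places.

Cumulative inflation factor: 1.0208 × 1.057 × 1.0735 × 1.082 ≈ 1.25327.
Nominal growth factor: 1.39611. Real growth factor = 1.39611 / 1.25327 ≈ 1.11397.
Total real return ≈ 11.3969%.

11.397%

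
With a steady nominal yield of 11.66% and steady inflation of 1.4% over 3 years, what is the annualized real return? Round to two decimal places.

With constant rates the annual real return is the same each year: (1+11.66%)/(1+1.4%) − 1 = 0.10118.

10.12%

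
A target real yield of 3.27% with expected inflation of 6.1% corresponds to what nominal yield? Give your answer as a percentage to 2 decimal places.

By the Fisher equation, 1 + r_nom = (1 + 3.27%)(1 + 6.1%) = 1.0327 × 1.061 = 1.0956947.
So r_nom = 9.56947%.

9.57%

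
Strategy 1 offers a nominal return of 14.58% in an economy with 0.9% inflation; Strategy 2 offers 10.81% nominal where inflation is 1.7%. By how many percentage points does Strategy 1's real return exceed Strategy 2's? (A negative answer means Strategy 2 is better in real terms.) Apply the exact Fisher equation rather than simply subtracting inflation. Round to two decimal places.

Strategy 1 real return: 1.1458/1.009 − 1 = 13.558%.
Strategy 2 real return: 1.1081/1.017 − 1 = 8.958%.
Difference: 13.558 − 8.958 = 4.600 pp.

4.60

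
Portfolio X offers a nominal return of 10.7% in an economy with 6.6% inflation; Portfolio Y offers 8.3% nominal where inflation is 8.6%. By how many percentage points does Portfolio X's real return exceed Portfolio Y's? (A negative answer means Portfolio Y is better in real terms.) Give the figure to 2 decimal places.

Portfolio X real return: 1.107/1.066 − 1 = 3.846%.
Portfolio Y real return: 1.083/1.086 − 1 = -0.276%.
Difference: 3.846 − (-0.276) = 4.122 pp.

4.12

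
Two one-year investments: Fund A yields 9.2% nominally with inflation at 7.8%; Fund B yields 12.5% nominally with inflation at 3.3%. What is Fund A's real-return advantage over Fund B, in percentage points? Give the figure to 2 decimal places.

Fund A real return: 1.092/1.078 − 1 = 1.299%.
Fund B real return: 1.125/1.033 − 1 = 8.906%.
Difference: 1.299 − 8.906 = -7.607 pp.

-7.61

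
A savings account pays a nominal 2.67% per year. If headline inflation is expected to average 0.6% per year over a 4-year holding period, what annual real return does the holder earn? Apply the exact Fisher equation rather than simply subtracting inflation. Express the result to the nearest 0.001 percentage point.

With constant rates the annual real return is the same each year: (1+2.67%)/(1+0.6%) − 1 = 0.02058.

2.058%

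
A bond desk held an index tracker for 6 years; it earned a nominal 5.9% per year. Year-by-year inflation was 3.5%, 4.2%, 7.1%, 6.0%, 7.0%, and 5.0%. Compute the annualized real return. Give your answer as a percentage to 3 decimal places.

Cumulative inflation factor: 1.035 × 1.042 × 1.071 × 1.060 × 1.070 × 1.050 ≈ 1.37555.
Nominal growth factor: 1.41051. Real growth factor = 1.41051 / 1.37555 ≈ 1.02541.
Annualized: 1.02541^(1/6) − 1 ≈ 0.00419.

0.419%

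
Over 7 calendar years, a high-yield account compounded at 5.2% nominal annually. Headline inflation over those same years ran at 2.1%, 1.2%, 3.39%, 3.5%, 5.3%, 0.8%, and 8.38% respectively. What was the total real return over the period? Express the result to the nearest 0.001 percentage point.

12.111%

Cumulative inflation factor: 1.021 × 1.012 × 1.0339 × 1.035 × 1.053 × 1.008 × 1.0838 ≈ 1.27193.
Nominal growth factor: 1.42597. Real growth factor = 1.42597 / 1.27193 ≈ 1.12111.
Total real return ≈ 12.1107%.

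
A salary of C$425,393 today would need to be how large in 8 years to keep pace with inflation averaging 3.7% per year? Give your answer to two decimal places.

C$568,879.64

Cumulative price-level factor: (1+3.7%)^8 ≈ 1.3373037151.
Multiplying C$425,393 by the price-level factor gives the future nominal sum.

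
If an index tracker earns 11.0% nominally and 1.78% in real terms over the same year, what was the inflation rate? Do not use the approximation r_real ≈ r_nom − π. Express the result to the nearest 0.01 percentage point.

From (1+r_nom) = (1+r_real)(1+π), we get 1+π = (1 + 11.0%)/(1 + 1.78%) = 1.110/1.0178 ≈ 1.09059.
So π ≈ 9.0588%.

9.06%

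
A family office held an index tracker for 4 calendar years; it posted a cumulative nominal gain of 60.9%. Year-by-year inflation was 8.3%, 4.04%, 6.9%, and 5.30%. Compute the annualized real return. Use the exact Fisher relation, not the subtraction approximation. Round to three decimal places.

6.128%

Cumulative inflation factor: 1.083 × 1.0404 × 1.069 × 1.0530 ≈ 1.26834.
Nominal growth factor: 1.60900. Real growth factor = 1.60900 / 1.26834 ≈ 1.26859.
Annualized: 1.26859^(1/4) − 1 ≈ 0.06128.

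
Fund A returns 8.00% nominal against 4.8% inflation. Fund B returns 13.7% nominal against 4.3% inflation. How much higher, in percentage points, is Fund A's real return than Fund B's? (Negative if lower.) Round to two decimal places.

Fund A real return: 1.0800/1.048 − 1 = 3.053%.
Fund B real return: 1.137/1.043 − 1 = 9.012%.
Difference: 3.053 − 9.012 = -5.959 pp.

-5.96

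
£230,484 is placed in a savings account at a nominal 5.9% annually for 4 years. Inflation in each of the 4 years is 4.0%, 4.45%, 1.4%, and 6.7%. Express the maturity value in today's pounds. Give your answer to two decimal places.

£246,649.63

Nominal value at maturity: £230,484 × (1 + 5.9%)^4 ≈ £289,884.25.
Price-level factor over 4 years: 1.040 × 1.0445 × 1.014 × 1.067 ≈ 1.1752876106.
The maturity value deflated by that factor is the answer in today's purchasing power.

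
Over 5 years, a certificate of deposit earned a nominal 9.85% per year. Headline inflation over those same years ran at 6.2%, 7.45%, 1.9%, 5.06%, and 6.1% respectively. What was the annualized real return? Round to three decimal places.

Cumulative inflation factor: 1.062 × 1.0745 × 1.019 × 1.0506 × 1.061 ≈ 1.29616.
Nominal growth factor: 1.59956. Real growth factor = 1.59956 / 1.29616 ≈ 1.23408.
Annualized: 1.23408^(1/5) − 1 ≈ 0.04296.

4.296%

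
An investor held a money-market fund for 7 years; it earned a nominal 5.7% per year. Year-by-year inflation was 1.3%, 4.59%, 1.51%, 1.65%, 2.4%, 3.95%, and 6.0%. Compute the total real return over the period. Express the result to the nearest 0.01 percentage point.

19.50%

Cumulative inflation factor: 1.013 × 1.0459 × 1.0151 × 1.0165 × 1.024 × 1.0395 × 1.060 ≈ 1.23352.
Nominal growth factor: 1.47409. Real growth factor = 1.47409 / 1.23352 ≈ 1.19503.
Total real return ≈ 19.5030%.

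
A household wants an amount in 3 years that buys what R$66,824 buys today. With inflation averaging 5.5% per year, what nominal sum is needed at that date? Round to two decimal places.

Cumulative price-level factor: (1+5.5%)^3 = 1.174241375.
The nominal amount required is R$66,824 scaled up by that factor.

R$78,467.51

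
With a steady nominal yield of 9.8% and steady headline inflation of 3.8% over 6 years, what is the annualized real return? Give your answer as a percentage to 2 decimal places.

5.78%

With constant rates the annual real return is the same each year: (1+9.8%)/(1+3.8%) − 1 = 0.05780.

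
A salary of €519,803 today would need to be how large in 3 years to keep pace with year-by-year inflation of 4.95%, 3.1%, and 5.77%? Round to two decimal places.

€594,897.84

Cumulative price-level factor: 1.0495 × 1.031 × 1.0577 ≈ 1.1444678907.
The nominal amount required is €519,803 scaled up by that factor.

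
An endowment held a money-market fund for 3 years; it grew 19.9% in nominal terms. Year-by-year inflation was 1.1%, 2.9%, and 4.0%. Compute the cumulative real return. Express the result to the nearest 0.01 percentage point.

10.82%

Cumulative inflation factor: 1.011 × 1.029 × 1.040 ≈ 1.08193.
Nominal growth factor: 1.19900. Real growth factor = 1.19900 / 1.08193 ≈ 1.10820.
Total real return ≈ 10.8203%.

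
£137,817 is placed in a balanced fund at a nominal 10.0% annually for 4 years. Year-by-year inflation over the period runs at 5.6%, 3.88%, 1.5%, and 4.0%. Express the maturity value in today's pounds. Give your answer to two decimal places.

Nominal value at maturity: £137,817 × (1 + 10.0%)^4 ≈ £201,777.87.
Price-level factor over 4 years: 1.056 × 1.0388 × 1.015 × 1.040 ≈ 1.1579644877.
The maturity value deflated by that factor is the answer in today's purchasing power.

£174,252.21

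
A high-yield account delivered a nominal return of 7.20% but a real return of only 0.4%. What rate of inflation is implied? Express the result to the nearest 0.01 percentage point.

From (1+r_nom) = (1+r_real)(1+π), we get 1+π = (1 + 7.20%)/(1 + 0.4%) = 1.0720/1.004 ≈ 1.06773.
So π ≈ 6.7729%.

6.77%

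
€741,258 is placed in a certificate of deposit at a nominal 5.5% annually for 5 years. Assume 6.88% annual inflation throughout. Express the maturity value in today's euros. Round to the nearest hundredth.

€694,623.49

Nominal value at maturity: €741,258 × (1 + 5.5%)^5 ≈ €968,794.56.
Price-level factor over 5 years: (1 + 6.88%)^5 ≈ 1.3947045755.
Dividing the nominal maturity value by the price-level factor gives the value in today's money.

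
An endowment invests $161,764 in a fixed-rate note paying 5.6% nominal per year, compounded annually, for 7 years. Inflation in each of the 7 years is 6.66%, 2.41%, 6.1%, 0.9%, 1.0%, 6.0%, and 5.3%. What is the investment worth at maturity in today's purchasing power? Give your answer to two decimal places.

Nominal value at maturity: $161,764 × (1 + 5.6%)^7 ≈ $236,880.50.
Price-level factor over 7 years: 1.0666 × 1.0241 × 1.061 × 1.009 × 1.010 × 1.060 × 1.053 ≈ 1.3182752724.
The maturity value deflated by that factor is the answer in today's purchasing power.

$179,689.71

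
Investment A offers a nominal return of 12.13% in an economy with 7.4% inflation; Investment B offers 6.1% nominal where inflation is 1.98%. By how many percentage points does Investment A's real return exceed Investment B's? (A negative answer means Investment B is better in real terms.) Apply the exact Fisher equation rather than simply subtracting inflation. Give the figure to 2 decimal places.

Investment A real return: 1.1213/1.074 − 1 = 4.404%.
Investment B real return: 1.061/1.0198 − 1 = 4.040%.
Difference: 4.404 − 4.040 = 0.364 pp.

0.36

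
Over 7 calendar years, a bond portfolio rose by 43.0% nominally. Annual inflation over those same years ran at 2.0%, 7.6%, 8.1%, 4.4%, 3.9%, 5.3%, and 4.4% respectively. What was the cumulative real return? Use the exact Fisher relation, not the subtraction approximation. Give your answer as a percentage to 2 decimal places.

Cumulative inflation factor: 1.020 × 1.076 × 1.081 × 1.044 × 1.039 × 1.053 × 1.044 ≈ 1.41476.
Nominal growth factor: 1.43000. Real growth factor = 1.43000 / 1.41476 ≈ 1.01077.
Total real return ≈ 1.0771%.

1.08%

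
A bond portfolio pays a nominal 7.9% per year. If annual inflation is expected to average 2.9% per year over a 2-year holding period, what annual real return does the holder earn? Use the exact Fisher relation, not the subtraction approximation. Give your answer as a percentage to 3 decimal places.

4.859%

With constant rates the annual real return is the same each year: (1+7.9%)/(1+2.9%) − 1 = 0.04859.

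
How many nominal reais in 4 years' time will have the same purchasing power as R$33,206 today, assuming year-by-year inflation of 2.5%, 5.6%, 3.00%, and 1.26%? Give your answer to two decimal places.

R$37,486.90

Cumulative price-level factor: 1.025 × 1.056 × 1.0300 × 1.0126 = 1.1289193872.
Multiplying R$33,206 by the price-level factor gives the future nominal sum.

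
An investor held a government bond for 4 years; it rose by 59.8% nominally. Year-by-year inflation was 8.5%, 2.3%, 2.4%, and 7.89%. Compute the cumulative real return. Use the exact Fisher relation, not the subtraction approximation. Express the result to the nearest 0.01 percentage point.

30.31%

Cumulative inflation factor: 1.085 × 1.023 × 1.024 × 1.0789 ≈ 1.22627.
Nominal growth factor: 1.59800. Real growth factor = 1.59800 / 1.22627 ≈ 1.30314.
Total real return ≈ 30.3138%.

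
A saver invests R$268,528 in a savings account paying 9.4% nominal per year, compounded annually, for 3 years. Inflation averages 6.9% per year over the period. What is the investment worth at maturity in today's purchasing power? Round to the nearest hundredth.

R$287,811.69

Nominal value at maturity: R$268,528 × (1 + 9.4%)^3 ≈ R$351,594.07.
Price-level factor over 3 years: (1 + 6.9%)^3 = 1.221611509.
Dividing the nominal maturity value by the price-level factor gives the value in today's money.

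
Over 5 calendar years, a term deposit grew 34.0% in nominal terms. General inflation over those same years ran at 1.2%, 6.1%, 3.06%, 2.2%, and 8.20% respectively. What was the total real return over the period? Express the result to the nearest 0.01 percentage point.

9.51%

Cumulative inflation factor: 1.012 × 1.061 × 1.0306 × 1.022 × 1.0820 ≈ 1.22367.
Nominal growth factor: 1.34000. Real growth factor = 1.34000 / 1.22367 ≈ 1.09507.
Total real return ≈ 9.5067%.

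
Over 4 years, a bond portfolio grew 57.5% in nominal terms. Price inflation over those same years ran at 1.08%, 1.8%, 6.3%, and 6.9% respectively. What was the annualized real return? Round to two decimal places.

Cumulative inflation factor: 1.0108 × 1.018 × 1.063 × 1.069 ≈ 1.16929.
Nominal growth factor: 1.57500. Real growth factor = 1.57500 / 1.16929 ≈ 1.34697.
Annualized: 1.34697^(1/4) − 1 ≈ 0.07731.

7.73%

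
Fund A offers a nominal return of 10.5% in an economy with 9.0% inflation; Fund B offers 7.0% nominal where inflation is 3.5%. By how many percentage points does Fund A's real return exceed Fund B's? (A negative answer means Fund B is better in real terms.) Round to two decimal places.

Fund A real return: 1.105/1.090 − 1 = 1.376%.
Fund B real return: 1.070/1.035 − 1 = 3.382%.
Difference: 1.376 − 3.382 = -2.006 pp.

-2.01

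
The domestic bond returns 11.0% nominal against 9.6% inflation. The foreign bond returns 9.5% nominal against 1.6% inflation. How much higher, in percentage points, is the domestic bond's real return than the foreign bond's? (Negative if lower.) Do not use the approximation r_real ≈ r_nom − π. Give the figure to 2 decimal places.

-6.50

The domestic bond real return: 1.110/1.096 − 1 = 1.277%.
The foreign bond real return: 1.095/1.016 − 1 = 7.776%.
Difference: 1.277 − 7.776 = -6.499 pp.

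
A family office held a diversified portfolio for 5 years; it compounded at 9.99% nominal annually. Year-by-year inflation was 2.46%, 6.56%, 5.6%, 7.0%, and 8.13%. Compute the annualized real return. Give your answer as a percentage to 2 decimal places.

3.83%

Cumulative inflation factor: 1.0246 × 1.0656 × 1.056 × 1.070 × 1.0813 ≈ 1.33396.
Nominal growth factor: 1.60978. Real growth factor = 1.60978 / 1.33396 ≈ 1.20677.
Annualized: 1.20677^(1/5) − 1 ≈ 0.03830.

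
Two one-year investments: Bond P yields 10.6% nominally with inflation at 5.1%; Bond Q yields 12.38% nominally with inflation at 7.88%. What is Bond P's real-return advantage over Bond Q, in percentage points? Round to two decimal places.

1.06

Bond P real return: 1.106/1.051 − 1 = 5.233%.
Bond Q real return: 1.1238/1.0788 − 1 = 4.171%.
Difference: 5.233 − 4.171 = 1.062 pp.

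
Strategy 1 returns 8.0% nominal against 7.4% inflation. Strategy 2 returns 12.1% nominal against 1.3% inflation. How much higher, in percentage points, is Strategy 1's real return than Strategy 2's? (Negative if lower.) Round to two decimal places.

-10.10

Strategy 1 real return: 1.080/1.074 − 1 = 0.559%.
Strategy 2 real return: 1.121/1.013 − 1 = 10.661%.
Difference: 0.559 − 10.661 = -10.102 pp.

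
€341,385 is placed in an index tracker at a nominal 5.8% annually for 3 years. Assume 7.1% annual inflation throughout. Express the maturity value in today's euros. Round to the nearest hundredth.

Nominal value at maturity: €341,385 × (1 + 5.8%)^3 ≈ €404,297.86.
Price-level factor over 3 years: (1 + 7.1%)^3 = 1.228480911.
The maturity value deflated by that factor is the answer in today's purchasing power.

€329,103.90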